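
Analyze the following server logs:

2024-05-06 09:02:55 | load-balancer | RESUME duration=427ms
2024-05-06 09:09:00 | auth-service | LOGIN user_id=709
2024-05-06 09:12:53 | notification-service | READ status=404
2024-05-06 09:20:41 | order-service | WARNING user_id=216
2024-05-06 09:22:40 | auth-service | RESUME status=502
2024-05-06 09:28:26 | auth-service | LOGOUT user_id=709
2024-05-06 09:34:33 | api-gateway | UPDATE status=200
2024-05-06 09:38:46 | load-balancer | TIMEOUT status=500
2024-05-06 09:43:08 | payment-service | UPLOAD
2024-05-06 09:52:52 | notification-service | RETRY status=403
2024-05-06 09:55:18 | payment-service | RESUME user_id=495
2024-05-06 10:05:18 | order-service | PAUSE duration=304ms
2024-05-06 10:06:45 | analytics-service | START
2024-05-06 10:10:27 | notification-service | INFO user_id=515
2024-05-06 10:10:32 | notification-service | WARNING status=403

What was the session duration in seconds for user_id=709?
1166

To calculate session duration:

1. Find LOGIN event for user_id=709: 2024-05-06 09:09:00
2. Find LOGOUT event for user_id=709: 2024-05-06 09:28:26
3. Session duration: 2024-05-06 09:28:26 - 2024-05-06 09:09:00 = 1166 seconds (19 minutes)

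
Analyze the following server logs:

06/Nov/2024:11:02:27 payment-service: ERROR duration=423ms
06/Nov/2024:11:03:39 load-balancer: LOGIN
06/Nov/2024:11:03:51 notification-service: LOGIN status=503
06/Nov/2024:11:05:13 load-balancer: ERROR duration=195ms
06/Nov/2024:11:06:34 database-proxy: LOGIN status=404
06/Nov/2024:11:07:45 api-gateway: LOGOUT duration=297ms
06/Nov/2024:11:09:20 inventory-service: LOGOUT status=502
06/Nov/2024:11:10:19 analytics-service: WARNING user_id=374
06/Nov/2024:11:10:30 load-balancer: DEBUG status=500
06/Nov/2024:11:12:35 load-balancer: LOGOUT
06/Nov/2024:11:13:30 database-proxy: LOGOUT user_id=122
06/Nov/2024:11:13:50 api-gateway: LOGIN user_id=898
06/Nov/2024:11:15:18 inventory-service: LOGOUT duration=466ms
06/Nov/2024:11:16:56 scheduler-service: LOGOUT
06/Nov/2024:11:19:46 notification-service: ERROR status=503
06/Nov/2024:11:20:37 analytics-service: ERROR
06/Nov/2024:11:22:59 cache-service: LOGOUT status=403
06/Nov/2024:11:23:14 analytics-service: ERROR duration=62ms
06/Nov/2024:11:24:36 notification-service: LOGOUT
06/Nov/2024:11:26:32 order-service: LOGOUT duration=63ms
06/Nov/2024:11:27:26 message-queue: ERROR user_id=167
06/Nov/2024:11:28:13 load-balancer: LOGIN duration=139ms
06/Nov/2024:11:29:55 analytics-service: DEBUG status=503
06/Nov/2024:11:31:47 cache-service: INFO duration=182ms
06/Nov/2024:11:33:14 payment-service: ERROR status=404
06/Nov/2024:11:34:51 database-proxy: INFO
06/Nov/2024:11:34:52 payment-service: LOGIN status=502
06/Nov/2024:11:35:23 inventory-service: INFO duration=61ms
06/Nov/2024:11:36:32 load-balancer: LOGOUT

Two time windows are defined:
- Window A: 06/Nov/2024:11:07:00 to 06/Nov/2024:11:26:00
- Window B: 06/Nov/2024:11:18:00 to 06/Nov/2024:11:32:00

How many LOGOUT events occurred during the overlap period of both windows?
2

To find overlap events:

1. Window A: 06/Nov/2024:11:07:00 to 06/Nov/2024:11:26:00
2. Window B: 06/Nov/2024:11:18:00 to 06/Nov/2024:11:32:00
3. Overlap period: 06/Nov/2024:11:18:00 to 06/Nov/2024:11:26:00
4. Count LOGOUT events in overlap: 2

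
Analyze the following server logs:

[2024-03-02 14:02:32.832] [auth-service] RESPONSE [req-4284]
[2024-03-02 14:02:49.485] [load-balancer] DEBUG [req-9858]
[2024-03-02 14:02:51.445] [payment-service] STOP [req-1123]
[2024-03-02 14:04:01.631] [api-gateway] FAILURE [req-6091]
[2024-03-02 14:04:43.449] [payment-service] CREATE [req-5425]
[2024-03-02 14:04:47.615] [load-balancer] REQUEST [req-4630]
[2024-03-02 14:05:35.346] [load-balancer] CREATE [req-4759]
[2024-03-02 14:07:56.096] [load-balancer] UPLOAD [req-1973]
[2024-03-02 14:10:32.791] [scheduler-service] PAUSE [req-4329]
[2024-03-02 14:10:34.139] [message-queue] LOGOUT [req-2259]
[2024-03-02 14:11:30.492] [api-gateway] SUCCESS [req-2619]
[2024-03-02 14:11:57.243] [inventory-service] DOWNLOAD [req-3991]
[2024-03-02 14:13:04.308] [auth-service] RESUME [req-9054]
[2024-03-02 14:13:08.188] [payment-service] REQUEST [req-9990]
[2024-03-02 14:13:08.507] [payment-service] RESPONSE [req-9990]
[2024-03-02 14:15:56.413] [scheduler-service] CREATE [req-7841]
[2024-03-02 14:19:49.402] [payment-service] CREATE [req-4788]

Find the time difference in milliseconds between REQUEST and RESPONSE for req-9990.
319

To calculate latency:

1. Find REQUEST with id req-9990: 2024-03-02 14:13:08.188
2. Find RESPONSE with id req-9990: 2024-03-02 14:13:08.507
3. Latency: 2024-03-02 14:13:08.507 - 2024-03-02 14:13:08.188 = 319ms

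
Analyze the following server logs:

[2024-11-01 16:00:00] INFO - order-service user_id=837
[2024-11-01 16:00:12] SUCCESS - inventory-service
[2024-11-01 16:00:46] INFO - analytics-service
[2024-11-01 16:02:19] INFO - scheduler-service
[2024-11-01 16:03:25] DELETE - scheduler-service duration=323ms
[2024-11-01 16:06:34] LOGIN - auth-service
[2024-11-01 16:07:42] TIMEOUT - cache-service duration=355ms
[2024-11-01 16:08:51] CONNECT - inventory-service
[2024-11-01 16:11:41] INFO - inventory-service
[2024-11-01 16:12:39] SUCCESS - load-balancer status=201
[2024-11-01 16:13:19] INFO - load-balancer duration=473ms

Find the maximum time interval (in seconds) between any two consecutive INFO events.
562

To find the longest gap:

1. Extract all INFO events in chronological order
2. Calculate time differences between consecutive events
3. Find the maximum difference
4. Longest gap: 562 seconds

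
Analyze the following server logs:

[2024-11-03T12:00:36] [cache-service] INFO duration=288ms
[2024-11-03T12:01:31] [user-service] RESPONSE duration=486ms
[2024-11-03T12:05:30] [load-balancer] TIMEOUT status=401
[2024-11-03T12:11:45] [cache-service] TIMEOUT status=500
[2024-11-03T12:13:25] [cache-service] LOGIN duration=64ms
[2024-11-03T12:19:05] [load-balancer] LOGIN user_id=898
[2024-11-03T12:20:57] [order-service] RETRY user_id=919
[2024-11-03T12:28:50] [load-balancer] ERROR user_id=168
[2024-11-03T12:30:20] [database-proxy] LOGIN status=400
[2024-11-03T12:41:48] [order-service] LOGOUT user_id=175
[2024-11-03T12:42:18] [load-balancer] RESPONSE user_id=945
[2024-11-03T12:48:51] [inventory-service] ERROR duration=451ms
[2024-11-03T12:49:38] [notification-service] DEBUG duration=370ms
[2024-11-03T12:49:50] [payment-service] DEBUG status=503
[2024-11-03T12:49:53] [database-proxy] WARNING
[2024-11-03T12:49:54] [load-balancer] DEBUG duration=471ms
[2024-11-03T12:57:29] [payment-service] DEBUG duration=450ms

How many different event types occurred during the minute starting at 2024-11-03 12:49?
2

To count unique event types:

1. Filter events in the minute starting at 2024-11-03 12:49
2. Extract event types from matching entries
3. Count unique types: 2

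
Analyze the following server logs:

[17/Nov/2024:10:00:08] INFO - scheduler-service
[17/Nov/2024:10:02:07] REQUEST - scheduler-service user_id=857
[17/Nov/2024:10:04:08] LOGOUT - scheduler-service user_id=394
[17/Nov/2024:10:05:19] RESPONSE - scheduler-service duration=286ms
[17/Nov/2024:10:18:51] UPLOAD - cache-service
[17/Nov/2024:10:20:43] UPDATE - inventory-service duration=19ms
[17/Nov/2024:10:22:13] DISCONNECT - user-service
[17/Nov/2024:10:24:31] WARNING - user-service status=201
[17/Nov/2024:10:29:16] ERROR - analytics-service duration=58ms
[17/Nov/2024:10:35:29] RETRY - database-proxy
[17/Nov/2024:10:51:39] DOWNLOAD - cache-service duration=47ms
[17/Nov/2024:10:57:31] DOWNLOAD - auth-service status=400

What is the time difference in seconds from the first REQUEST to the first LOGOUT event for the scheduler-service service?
121

To find the time between events:

1. Locate the first REQUEST event for scheduler-service: 17/Nov/2024:10:02:07
2. Locate the first LOGOUT event for scheduler-service: 17/Nov/2024:10:04:08
3. Calculate the difference: 17/Nov/2024:10:04:08 - 17/Nov/2024:10:02:07 = 121 seconds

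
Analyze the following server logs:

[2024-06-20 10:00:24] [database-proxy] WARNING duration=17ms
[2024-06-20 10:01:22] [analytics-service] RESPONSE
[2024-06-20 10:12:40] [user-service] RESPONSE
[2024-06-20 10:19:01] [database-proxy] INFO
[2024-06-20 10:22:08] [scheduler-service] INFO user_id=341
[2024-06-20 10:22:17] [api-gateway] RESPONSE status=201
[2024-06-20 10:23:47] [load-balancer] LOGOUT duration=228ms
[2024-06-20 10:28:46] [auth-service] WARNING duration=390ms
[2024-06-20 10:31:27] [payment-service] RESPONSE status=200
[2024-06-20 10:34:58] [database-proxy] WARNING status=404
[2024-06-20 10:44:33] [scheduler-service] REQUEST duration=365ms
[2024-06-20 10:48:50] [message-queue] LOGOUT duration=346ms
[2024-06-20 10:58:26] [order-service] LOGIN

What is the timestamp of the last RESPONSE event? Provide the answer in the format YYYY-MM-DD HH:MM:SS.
2024-06-20 10:31:27

To find the last event:

1. Filter for all RESPONSE events
2. Sort by timestamp
3. Select the last one
4. Timestamp: 2024-06-20 10:31:27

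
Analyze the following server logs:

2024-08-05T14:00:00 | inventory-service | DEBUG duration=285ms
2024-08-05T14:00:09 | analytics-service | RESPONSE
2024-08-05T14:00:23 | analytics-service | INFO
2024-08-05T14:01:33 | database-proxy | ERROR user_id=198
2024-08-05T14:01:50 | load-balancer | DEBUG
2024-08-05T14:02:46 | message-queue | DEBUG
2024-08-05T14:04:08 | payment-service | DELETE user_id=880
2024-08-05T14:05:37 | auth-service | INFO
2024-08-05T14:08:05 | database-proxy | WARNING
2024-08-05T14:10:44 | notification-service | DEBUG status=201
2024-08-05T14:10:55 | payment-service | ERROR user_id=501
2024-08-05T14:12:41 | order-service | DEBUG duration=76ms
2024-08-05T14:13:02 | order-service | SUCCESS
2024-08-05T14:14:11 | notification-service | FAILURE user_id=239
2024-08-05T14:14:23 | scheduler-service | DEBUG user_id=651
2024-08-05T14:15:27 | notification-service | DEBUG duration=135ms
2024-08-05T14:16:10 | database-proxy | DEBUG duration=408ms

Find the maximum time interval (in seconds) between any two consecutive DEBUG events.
478

To find the longest gap:

1. Extract all DEBUG events in chronological order
2. Calculate time differences between consecutive events
3. Find the maximum difference
4. Longest gap: 478 seconds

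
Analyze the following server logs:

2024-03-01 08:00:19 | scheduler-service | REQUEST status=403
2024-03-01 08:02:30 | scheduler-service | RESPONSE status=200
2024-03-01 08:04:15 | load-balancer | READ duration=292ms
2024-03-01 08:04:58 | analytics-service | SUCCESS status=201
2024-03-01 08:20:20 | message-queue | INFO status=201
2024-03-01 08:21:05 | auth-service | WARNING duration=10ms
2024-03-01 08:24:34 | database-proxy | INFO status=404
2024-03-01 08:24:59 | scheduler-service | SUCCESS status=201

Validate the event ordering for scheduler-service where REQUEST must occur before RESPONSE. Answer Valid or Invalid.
Valid

To validate ordering:

1. Required order: REQUEST → RESPONSE
2. Rule: REQUEST must occur before RESPONSE
3. Check actual order of events for scheduler-service
4. Result: Valid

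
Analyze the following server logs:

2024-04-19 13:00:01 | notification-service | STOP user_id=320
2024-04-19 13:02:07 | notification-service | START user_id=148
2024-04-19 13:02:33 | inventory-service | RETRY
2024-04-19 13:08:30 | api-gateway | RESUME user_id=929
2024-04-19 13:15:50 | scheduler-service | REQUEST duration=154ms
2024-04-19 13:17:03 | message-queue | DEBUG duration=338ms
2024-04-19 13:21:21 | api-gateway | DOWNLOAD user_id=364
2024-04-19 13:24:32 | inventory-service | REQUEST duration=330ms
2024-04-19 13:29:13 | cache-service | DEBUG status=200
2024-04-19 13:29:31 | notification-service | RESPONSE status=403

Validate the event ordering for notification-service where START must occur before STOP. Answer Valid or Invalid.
Invalid

To validate ordering:

1. Required order: START → STOP
2. Rule: START must occur before STOP
3. Check actual order of events for notification-service
4. Result: Invalid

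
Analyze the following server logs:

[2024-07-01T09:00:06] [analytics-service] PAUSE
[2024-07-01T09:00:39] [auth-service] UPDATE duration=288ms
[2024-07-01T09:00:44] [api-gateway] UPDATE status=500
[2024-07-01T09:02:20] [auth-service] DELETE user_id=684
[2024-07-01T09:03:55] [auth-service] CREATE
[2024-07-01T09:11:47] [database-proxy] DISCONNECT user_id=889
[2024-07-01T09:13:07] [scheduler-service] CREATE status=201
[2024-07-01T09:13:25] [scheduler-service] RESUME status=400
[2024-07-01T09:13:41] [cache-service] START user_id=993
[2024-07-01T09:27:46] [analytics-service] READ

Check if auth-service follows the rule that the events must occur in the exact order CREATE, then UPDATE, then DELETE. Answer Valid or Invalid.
Invalid

To validate ordering:

1. Required order: CREATE → UPDATE → DELETE
2. Rule: the events must occur in the exact order CREATE, then UPDATE, then DELETE
3. Check actual order of events for auth-service
4. Result: Invalid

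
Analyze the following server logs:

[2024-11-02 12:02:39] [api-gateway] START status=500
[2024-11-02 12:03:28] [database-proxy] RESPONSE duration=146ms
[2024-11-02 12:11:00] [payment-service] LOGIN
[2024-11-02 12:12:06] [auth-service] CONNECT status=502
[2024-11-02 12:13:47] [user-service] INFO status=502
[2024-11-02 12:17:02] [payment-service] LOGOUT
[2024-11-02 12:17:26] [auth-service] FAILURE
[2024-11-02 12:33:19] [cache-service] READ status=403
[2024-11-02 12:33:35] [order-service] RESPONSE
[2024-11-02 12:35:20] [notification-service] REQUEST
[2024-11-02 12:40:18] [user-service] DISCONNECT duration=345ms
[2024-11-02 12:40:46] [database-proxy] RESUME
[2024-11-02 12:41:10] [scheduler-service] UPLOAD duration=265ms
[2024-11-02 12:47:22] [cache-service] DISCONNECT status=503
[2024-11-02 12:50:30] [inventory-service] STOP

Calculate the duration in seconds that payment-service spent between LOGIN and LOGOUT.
362

To calculate state duration:

1. Find LOGIN event for payment-service: 2024-11-02 12:11:00
2. Find LOGOUT event for payment-service: 2024-11-02 12:17:02
3. Calculate duration: 2024-11-02 12:17:02 - 2024-11-02 12:11:00 = 362 seconds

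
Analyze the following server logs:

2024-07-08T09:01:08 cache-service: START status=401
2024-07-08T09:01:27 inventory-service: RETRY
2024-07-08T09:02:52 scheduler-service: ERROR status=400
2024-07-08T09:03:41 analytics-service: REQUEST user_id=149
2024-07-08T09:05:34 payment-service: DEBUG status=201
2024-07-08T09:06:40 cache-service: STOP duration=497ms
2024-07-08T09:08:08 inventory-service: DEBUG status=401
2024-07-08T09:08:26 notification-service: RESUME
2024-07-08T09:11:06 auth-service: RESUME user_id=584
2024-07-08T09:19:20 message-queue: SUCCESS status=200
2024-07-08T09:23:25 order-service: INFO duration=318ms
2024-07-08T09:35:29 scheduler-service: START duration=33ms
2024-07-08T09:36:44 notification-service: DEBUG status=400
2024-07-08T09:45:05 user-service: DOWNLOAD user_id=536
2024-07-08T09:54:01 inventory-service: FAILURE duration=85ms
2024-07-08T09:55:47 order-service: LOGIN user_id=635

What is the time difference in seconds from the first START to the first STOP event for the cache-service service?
332

To find the time between events:

1. Locate the first START event for cache-service: 2024-07-08T09:01:08
2. Locate the first STOP event for cache-service: 2024-07-08T09:06:40
3. Calculate the difference: 2024-07-08T09:06:40 - 2024-07-08T09:01:08 = 332 seconds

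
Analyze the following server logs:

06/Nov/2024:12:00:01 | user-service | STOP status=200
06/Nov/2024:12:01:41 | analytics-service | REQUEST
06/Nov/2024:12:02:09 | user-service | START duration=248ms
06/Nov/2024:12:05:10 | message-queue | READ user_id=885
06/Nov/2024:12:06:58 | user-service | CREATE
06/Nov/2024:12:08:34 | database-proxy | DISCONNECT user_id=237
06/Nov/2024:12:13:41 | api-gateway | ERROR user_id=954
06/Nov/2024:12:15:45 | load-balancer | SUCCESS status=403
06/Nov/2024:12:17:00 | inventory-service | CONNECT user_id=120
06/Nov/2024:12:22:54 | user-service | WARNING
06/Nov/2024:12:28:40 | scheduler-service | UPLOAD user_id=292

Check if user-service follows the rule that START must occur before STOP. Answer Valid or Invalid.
Invalid

To validate ordering:

1. Required order: START → STOP
2. Rule: START must occur before STOP
3. Check actual order of events for user-service
4. Result: Invalid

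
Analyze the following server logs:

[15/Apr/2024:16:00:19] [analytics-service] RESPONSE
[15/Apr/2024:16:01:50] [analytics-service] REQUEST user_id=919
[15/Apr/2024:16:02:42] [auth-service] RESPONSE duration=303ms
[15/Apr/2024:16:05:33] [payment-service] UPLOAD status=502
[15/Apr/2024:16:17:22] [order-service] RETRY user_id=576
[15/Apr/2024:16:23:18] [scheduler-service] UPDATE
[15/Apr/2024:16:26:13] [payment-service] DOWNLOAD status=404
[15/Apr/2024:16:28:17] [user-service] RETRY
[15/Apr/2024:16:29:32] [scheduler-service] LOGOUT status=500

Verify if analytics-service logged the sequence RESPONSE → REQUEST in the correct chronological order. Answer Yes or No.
Yes

To verify sequence order:

1. Find all events in sequence RESPONSE → REQUEST for analytics-service
2. Extract their timestamps
3. Check if timestamps are in ascending order
4. Result: Yes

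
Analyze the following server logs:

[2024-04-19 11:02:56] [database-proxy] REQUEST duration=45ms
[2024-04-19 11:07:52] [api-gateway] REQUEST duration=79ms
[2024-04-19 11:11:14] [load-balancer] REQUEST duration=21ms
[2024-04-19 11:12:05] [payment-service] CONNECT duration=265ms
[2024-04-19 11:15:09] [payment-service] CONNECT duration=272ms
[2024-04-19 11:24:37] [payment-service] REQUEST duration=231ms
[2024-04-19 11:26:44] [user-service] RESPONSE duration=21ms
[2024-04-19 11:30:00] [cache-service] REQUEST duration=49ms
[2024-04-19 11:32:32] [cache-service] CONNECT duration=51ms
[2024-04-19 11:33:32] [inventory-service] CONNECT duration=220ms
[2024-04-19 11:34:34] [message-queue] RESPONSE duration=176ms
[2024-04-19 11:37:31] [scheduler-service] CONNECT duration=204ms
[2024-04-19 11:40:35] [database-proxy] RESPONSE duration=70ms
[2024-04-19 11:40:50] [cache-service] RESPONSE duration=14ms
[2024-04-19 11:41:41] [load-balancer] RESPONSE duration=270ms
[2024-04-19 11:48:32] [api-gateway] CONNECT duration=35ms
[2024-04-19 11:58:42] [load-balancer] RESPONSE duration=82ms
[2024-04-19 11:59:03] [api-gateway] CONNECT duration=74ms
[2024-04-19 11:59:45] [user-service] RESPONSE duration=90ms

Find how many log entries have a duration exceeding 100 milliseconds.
7

To count timeouts:

1. Threshold: 100ms
2. Extract duration from each log entry
3. Count entries where duration > 100
4. Timeout count: 7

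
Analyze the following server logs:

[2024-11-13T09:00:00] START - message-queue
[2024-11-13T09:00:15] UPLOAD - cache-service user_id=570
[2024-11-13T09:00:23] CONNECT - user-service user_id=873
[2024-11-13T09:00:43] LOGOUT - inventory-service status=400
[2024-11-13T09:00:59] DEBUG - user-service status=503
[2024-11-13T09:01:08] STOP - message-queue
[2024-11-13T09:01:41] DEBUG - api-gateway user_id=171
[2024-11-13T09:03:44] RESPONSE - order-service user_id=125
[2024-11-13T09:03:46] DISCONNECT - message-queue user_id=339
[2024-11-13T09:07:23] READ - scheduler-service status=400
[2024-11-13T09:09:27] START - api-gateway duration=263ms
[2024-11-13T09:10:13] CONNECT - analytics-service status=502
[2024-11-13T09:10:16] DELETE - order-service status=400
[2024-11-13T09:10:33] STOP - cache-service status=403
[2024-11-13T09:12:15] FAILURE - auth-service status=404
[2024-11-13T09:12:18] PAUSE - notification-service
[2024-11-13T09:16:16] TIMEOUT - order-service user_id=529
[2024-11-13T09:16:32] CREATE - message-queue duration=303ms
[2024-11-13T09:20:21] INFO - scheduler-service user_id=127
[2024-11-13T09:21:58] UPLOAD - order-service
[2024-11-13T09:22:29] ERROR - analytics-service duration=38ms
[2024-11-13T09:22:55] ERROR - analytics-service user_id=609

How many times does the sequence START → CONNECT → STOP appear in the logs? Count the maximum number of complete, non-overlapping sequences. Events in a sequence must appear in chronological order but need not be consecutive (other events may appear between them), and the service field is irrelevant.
2

To count sequences:

1. Look for pattern: START → CONNECT → STOP
2. Greedily scan the log in chronological order, matching each sequence element in turn (ignoring service)
3. Each time the full pattern completes, increment the count and restart matching from the next event
4. Complete non-overlapping sequences found: 2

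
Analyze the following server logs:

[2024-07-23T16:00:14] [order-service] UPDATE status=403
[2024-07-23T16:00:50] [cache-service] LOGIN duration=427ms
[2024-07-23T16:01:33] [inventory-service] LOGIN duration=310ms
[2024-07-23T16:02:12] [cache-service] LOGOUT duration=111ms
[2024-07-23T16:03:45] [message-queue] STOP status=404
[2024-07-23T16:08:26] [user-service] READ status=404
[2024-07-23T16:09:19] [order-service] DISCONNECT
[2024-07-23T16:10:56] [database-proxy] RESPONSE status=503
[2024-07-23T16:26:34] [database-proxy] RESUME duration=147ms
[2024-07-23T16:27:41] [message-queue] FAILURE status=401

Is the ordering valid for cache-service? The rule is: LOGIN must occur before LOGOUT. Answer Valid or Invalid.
Valid

To validate ordering:

1. Required order: LOGIN → LOGOUT
2. Rule: LOGIN must occur before LOGOUT
3. Check actual order of events for cache-service
4. Result: Valid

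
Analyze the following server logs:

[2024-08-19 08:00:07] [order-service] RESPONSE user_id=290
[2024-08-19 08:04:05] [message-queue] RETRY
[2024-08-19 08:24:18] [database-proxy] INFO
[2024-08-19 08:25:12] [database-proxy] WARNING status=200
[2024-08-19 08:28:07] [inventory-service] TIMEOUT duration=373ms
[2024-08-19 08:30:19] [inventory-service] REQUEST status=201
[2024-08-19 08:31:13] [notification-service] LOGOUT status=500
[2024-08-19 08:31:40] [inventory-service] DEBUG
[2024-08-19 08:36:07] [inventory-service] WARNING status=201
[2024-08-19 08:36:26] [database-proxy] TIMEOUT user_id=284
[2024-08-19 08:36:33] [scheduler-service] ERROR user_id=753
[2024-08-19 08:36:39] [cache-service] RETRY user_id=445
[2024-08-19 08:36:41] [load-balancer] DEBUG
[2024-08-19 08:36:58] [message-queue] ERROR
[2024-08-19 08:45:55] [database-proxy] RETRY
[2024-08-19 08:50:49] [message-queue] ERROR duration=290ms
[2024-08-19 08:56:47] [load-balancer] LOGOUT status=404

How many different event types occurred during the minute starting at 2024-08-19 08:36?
5

To count unique event types:

1. Filter events in the minute starting at 2024-08-19 08:36
2. Extract event types from matching entries
3. Count unique types: 5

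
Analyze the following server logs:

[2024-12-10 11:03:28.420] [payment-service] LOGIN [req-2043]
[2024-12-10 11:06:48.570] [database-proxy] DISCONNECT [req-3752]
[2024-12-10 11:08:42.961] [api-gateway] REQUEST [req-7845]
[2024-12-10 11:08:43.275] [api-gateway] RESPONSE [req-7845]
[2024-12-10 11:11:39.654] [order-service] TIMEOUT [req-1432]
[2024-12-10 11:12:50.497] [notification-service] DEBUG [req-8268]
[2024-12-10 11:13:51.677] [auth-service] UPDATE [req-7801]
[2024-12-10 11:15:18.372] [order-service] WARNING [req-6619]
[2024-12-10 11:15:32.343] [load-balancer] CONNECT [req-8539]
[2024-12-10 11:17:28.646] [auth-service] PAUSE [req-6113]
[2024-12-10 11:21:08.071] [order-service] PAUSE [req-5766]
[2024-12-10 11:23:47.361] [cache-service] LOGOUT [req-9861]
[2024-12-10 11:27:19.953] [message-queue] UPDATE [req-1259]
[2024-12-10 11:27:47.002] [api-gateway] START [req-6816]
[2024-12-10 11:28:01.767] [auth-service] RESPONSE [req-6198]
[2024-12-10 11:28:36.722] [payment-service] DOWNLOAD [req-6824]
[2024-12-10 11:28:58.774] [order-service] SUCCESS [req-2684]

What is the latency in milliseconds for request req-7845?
314

To calculate latency:

1. Find REQUEST with id req-7845: 2024-12-10 11:08:42.961
2. Find RESPONSE with id req-7845: 2024-12-10 11:08:43.275
3. Latency: 2024-12-10 11:08:43.275 - 2024-12-10 11:08:42.961 = 314ms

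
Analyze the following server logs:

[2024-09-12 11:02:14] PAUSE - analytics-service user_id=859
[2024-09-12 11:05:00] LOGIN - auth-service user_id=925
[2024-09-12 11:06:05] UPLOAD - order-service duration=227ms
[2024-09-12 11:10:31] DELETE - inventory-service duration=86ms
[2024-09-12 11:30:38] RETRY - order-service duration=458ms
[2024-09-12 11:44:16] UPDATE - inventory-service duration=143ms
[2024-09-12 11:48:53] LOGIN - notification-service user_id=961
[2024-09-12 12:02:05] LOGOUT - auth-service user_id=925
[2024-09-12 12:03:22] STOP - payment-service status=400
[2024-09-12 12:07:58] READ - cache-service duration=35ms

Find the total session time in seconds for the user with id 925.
3425

To calculate session duration:

1. Find LOGIN event for user_id=925: 2024-09-12 11:05:00
2. Find LOGOUT event for user_id=925: 2024-09-12 12:02:05
3. Session duration: 2024-09-12 12:02:05 - 2024-09-12 11:05:00 = 3425 seconds (57 minutes)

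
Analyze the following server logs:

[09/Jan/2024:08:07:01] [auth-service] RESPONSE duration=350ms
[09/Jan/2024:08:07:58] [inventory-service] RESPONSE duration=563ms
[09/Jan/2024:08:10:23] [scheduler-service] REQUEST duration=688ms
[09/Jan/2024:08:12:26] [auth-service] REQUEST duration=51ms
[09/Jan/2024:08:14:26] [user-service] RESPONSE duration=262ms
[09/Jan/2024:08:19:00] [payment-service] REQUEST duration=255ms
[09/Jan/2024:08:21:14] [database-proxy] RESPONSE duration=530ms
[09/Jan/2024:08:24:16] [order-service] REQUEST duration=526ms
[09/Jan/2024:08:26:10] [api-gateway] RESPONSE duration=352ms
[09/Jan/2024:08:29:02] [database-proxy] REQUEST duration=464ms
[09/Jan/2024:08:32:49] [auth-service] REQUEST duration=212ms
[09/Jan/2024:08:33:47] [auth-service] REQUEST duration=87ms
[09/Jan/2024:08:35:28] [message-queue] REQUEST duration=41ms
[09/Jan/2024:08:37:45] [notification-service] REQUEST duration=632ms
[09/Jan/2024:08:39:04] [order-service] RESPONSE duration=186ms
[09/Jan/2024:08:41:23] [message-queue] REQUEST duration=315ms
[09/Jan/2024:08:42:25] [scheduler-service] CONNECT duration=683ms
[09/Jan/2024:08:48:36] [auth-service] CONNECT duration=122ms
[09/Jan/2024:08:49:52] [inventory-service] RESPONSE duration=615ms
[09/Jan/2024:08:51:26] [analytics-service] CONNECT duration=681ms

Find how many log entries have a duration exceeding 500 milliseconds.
8

To count timeouts:

1. Threshold: 500ms
2. Extract duration from each log entry
3. Count entries where duration > 500
4. Timeout count: 8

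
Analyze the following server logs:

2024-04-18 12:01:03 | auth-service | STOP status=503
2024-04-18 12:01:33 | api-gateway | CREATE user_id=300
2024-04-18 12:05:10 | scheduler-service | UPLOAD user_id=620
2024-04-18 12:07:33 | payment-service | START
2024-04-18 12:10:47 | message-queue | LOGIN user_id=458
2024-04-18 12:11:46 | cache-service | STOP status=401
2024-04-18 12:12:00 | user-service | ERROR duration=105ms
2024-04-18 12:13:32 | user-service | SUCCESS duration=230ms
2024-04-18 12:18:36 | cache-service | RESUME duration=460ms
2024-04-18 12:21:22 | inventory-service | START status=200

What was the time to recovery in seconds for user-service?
92

To calculate recovery time:

1. Find ERROR event for user-service: 2024-04-18 12:12:00
2. Find next SUCCESS event for user-service: 2024-04-18 12:13:32
3. Recovery time: 2024-04-18 12:13:32 - 2024-04-18 12:12:00 = 92 seconds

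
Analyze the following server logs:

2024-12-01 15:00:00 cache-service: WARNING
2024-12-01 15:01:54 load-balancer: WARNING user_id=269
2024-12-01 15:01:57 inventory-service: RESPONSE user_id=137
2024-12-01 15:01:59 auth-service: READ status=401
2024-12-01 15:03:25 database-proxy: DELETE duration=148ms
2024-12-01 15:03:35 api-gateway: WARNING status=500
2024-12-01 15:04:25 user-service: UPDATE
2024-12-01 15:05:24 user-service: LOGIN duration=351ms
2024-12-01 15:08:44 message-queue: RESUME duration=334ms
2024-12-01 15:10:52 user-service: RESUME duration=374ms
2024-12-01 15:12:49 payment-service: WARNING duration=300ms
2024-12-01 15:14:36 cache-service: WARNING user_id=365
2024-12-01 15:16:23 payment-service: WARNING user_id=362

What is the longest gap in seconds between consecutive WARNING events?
554

To find the longest gap:

1. Extract all WARNING events in chronological order
2. Calculate time differences between consecutive events
3. Find the maximum difference
4. Longest gap: 554 seconds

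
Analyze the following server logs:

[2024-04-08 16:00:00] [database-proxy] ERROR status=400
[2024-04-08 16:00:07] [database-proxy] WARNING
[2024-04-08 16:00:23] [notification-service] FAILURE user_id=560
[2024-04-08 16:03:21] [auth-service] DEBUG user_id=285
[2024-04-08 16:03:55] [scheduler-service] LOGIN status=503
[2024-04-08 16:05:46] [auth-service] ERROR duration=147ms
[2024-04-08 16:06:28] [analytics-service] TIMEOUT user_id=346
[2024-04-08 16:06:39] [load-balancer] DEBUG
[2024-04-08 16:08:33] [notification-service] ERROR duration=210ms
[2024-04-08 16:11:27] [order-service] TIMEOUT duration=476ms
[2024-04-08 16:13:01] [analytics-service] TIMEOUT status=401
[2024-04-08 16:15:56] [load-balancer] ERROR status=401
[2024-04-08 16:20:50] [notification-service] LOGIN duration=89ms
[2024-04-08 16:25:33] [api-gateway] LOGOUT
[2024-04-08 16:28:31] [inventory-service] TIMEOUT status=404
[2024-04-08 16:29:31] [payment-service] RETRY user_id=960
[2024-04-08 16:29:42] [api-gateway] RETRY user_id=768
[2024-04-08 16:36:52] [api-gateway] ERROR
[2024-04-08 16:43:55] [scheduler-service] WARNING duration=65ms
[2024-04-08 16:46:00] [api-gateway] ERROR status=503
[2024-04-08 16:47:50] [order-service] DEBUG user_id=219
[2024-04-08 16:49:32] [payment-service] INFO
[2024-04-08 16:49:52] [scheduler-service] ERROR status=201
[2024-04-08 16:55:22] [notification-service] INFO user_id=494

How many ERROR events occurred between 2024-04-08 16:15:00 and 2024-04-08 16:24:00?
1

To count events in the time window:

1. Window boundaries: 2024-04-08 16:15:00 to 2024-04-08 16:24:00
2. Filter for ERROR events within this window
3. Count matching events: 1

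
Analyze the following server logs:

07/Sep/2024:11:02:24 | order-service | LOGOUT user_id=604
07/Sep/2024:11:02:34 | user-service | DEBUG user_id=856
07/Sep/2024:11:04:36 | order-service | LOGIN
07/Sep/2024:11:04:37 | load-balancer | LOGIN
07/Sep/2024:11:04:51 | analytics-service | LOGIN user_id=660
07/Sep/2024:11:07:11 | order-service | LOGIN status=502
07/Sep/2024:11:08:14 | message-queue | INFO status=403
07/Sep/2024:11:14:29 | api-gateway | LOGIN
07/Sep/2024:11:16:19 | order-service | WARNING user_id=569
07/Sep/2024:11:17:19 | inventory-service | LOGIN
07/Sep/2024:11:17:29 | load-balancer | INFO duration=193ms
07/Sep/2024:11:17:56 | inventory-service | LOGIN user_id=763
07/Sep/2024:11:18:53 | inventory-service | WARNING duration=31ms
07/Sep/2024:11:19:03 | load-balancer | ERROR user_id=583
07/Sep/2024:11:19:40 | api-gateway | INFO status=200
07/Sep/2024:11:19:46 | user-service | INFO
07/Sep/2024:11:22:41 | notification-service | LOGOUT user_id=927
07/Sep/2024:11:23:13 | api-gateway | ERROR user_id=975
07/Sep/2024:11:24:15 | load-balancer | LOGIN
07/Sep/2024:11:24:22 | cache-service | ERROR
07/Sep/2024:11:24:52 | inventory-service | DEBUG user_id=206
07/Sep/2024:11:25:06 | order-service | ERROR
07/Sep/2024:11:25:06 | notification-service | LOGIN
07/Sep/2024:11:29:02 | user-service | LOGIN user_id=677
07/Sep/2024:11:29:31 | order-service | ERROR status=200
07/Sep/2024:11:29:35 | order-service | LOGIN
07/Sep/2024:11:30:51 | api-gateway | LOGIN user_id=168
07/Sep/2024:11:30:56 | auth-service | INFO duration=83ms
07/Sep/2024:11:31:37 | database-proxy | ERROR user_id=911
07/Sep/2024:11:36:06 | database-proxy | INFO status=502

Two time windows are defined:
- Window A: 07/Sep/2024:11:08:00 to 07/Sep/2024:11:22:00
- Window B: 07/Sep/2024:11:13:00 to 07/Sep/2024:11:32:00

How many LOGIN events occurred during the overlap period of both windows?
3

To find overlap events:

1. Window A: 07/Sep/2024:11:08:00 to 07/Sep/2024:11:22:00
2. Window B: 07/Sep/2024:11:13:00 to 07/Sep/2024:11:32:00
3. Overlap period: 07/Sep/2024:11:13:00 to 07/Sep/2024:11:22:00
4. Count LOGIN events in overlap: 3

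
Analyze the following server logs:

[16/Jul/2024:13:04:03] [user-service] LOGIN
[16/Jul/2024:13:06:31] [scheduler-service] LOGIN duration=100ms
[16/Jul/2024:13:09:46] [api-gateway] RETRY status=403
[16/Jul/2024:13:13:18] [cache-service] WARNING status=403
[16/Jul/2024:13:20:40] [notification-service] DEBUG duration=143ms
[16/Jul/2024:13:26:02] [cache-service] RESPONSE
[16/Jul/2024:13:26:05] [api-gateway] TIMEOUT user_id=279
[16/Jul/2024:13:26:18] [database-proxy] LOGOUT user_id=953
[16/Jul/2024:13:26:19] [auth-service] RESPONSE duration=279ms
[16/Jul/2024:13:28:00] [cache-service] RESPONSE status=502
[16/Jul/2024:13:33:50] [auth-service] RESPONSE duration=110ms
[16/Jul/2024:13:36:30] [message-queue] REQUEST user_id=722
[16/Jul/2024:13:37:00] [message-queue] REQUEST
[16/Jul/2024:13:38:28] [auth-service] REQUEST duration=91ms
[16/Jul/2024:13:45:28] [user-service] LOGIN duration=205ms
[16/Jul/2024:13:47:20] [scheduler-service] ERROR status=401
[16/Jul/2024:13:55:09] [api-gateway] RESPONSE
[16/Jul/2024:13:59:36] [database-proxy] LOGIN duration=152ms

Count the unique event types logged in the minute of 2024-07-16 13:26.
3

To count unique event types:

1. Filter events in the minute starting at 2024-07-16 13:26
2. Extract event types from matching entries
3. Count unique types: 3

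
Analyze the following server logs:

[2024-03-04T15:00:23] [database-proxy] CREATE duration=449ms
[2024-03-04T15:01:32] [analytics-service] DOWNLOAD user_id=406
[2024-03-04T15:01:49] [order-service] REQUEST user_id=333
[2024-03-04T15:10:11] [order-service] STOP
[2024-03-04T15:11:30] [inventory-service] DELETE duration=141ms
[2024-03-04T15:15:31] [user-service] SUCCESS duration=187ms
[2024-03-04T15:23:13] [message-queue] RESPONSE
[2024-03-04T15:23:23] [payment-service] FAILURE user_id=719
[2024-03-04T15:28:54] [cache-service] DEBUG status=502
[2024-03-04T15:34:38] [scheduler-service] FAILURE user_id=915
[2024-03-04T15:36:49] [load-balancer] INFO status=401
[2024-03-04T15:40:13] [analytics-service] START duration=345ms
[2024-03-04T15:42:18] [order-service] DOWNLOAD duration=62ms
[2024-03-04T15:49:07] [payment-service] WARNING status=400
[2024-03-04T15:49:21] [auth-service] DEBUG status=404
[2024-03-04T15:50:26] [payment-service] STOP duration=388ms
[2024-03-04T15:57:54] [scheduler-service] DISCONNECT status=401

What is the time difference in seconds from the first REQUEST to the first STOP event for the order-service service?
502

To find the time between events:

1. Locate the first REQUEST event for order-service: 2024-03-04T15:01:49
2. Locate the first STOP event for order-service: 2024-03-04T15:10:11
3. Calculate the difference: 2024-03-04T15:10:11 - 2024-03-04T15:01:49 = 502 seconds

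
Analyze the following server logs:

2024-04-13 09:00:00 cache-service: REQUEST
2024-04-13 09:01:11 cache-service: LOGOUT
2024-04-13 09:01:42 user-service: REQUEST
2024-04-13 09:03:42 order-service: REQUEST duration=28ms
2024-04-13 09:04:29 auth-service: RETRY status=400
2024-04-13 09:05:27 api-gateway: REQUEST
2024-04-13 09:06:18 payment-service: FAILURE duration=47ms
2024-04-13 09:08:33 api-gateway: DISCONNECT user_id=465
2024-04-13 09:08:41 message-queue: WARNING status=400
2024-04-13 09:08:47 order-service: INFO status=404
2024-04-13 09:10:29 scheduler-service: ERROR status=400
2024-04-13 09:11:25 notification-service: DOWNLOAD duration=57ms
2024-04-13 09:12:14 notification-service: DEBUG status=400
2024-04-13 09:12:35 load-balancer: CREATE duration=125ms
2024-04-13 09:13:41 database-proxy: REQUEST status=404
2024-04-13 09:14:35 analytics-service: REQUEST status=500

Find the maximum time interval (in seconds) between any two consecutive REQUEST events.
494

To find the longest gap:

1. Extract all REQUEST events in chronological order
2. Calculate time differences between consecutive events
3. Find the maximum difference
4. Longest gap: 494 seconds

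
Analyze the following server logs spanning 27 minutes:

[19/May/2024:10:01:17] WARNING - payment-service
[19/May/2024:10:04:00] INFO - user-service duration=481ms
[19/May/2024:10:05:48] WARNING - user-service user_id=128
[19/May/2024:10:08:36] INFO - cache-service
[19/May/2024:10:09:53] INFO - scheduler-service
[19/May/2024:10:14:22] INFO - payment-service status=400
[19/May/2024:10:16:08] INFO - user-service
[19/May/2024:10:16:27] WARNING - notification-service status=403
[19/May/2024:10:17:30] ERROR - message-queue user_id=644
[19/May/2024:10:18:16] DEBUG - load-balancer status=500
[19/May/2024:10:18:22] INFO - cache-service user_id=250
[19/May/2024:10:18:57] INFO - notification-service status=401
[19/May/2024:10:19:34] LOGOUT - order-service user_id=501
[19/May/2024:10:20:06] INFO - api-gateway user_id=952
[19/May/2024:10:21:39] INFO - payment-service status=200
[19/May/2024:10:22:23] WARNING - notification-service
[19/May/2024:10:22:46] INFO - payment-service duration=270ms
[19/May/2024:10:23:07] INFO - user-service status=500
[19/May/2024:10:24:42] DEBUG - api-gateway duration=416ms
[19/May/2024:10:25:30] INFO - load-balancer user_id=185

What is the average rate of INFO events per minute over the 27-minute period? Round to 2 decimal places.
0.44

To calculate the rate:

1. Count total INFO events: 12
2. Total time period: 27 minutes
3. Rate = 12 / 27 = 0.44 events per minute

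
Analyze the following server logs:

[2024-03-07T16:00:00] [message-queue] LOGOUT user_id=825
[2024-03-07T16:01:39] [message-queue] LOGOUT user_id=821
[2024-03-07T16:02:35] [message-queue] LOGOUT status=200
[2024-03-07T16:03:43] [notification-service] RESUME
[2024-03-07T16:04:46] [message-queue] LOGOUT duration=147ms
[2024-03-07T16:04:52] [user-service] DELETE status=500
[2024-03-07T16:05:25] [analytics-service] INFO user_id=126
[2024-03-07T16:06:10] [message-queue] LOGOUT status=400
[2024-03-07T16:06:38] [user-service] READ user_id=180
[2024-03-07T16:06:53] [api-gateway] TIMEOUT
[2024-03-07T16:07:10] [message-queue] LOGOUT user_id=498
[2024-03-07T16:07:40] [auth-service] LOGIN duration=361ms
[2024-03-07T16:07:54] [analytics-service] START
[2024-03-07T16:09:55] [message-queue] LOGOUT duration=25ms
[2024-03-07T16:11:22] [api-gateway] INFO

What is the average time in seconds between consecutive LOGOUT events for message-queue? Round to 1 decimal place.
99.2

To calculate average interval:

1. Find all LOGOUT events for message-queue in order
2. Calculate time gaps between consecutive events
3. Compute mean of gaps: 595 / 6 = 99.2 seconds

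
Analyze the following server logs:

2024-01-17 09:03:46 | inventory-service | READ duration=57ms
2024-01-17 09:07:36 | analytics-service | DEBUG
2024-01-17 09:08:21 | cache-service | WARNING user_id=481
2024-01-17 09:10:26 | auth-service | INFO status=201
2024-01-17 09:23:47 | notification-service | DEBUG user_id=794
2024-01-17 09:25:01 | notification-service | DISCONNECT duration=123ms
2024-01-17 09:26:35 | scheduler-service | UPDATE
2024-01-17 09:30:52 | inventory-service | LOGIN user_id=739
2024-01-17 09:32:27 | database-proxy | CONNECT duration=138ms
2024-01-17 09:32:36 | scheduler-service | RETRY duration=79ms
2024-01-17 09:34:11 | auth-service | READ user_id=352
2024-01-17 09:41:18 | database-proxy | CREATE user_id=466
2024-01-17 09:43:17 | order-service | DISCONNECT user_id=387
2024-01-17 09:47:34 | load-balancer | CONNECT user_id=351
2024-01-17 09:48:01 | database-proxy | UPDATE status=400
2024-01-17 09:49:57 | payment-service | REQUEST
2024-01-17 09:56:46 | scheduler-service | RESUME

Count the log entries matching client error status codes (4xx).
1

To find matching entries:

1. Pattern to match: client error status codes (4xx)
2. Scan each log entry for the pattern
3. Count matches: 1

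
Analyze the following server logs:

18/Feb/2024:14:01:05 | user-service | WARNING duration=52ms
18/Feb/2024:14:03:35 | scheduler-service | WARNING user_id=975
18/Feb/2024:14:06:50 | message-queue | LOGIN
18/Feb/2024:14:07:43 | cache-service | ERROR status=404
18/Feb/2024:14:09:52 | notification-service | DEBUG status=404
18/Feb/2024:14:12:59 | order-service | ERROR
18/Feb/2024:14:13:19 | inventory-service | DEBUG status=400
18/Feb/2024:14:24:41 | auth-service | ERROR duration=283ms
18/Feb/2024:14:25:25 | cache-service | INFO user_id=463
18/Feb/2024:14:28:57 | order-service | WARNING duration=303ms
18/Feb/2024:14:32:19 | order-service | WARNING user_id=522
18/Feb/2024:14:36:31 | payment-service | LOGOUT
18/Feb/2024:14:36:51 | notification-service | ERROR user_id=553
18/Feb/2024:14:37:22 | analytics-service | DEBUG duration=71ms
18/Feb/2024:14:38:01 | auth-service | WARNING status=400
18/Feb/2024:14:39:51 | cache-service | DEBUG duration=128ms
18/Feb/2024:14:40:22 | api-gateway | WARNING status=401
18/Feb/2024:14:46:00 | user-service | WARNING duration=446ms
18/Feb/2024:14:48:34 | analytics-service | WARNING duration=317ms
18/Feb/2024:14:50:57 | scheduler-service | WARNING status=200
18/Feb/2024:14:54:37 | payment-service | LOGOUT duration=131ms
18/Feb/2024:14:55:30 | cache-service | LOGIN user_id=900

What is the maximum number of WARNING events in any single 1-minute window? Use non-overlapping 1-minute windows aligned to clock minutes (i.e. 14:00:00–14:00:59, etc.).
1

To find the burst window:

1. Divide the log period into non-overlapping 1-minute windows starting at 14:00
2. Count WARNING events in each window
3. Find the window with maximum count
4. Maximum events in a window: 1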